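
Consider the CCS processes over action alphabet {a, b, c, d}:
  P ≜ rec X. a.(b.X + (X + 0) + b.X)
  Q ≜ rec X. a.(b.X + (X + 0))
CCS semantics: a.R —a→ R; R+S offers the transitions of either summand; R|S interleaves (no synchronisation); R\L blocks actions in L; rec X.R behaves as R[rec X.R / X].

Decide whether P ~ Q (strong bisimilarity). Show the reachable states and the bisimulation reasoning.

P's transition system — 2 states:
  p0 = rec X. a.(b.X + (X + 0) + b.X) | --a--▸ p1
  p1 = b.(rec X. a.(b.X + (X + 0) + b.X)) + ((rec X. a.(b.X + (X + 0) + b.X)) + 0) + b.(rec X. a.(b.X + (X + 0) + b.X)) | --a--▸ p1, --b--▸ p0
Q's transition system — 2 states:
  q0 = rec X. a.(b.X + (X + 0)) | --a--▸ q1
  q1 = b.(rec X. a.(b.X + (X + 0))) + ((rec X. a.(b.X + (X + 0))) + 0) | --a--▸ q1, --b--▸ q0
Partition-refinement fixed point:
  B0 = {p0, q0}
  B1 = {p1, q1}
p0 ∈ B0, q0 ∈ B0 → same block

YES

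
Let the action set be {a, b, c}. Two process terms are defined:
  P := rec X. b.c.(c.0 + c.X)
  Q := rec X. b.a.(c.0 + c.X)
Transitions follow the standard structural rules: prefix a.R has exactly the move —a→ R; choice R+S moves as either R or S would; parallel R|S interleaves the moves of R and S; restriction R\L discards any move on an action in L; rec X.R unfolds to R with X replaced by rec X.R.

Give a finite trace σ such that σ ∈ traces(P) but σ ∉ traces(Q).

Reachable graph of P (4 states):
  p0 = rec X. b.c.(c.0 + c.X) → --b--▸ p1
  p1 = c.(c.0 + c.(rec X. b.c.(c.0 + c.X))) → --c--▸ p2
  p2 = c.0 + c.(rec X. b.c.(c.0 + c.X)) → --c--▸ p0, --c--▸ p3
  p3 = 0 → (no moves)
Reachable graph of Q (4 states):
  q0 = rec X. b.a.(c.0 + c.X) → --b--▸ q1
  q1 = a.(c.0 + c.(rec X. b.a.(c.0 + c.X))) → --a--▸ q2
  q2 = c.0 + c.(rec X. b.a.(c.0 + c.X)) → --c--▸ q0, --c--▸ q3
  q3 = 0 → (no moves)
Executing bc from P (initial set {p0}):
  step 1 (b): {p1}
  step 2 (c): {p2}
  P completes σ.
Executing bc from Q (initial set {q0}):
  step 1 (b): {q1}
  step 2 (c): ∅  — Q cannot continue

bc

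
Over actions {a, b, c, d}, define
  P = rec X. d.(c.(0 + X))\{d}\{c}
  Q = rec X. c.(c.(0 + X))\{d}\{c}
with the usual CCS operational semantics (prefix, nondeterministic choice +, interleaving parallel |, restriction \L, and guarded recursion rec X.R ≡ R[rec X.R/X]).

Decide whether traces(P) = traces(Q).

P's transition system — 2 states:
  m0 = rec X. d.(c.(0 + X))\{d}\{c} has moves —d→ m1
  m1 = (c.(0 + (rec X. d.(c.(0 + X))\{d}\{c})))\{d}\{c} has moves (no moves)
Q's transition system — 2 states:
  n0 = rec X. c.(c.(0 + X))\{d}\{c} has moves —c→ n1
  n1 = (c.(0 + (rec X. c.(c.(0 + X))\{d}\{c})))\{d}\{c} has moves (no moves)
Trace ⟨d⟩ through P, begin at {m0}:
  step 1 (d): {m1}
  ✓ P
Trace ⟨d⟩ through Q, begin at {n0}:
  step 1 (d): no successor for Q

trace-distinct — witness ⟨d⟩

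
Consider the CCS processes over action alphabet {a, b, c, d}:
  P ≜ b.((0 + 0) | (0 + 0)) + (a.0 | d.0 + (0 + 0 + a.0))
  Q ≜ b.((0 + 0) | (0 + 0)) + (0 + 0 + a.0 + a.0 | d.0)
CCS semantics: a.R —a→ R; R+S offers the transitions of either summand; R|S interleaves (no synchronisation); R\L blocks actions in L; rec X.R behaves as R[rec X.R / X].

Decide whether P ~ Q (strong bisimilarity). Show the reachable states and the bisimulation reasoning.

YES

LTS(P): 6 reachable states
  p0 = b.((0 + 0) | (0 + 0)) + (a.0 | d.0 + (0 + 0 + a.0)) has moves -a-> p1, -a-> p2, -b-> p3, -d-> p4
  p1 = 0 has moves stopped
  p2 = 0 | d.0 has moves -d-> p5
  p3 = (0 + 0) | (0 + 0) has moves stopped
  p4 = a.0 | 0 has moves -a-> p5
  p5 = 0 | 0 has moves stopped
LTS(Q): 6 reachable states
  q0 = b.((0 + 0) | (0 + 0)) + (0 + 0 + a.0 + a.0 | d.0) has moves -a-> q1, -a-> q2, -b-> q3, -d-> q4
  q1 = 0 has moves stopped
  q2 = 0 | d.0 has moves -d-> q5
  q3 = (0 + 0) | (0 + 0) has moves stopped
  q4 = a.0 | 0 has moves -a-> q5
  q5 = 0 | 0 has moves stopped
Coarsest stable partition (strong bisimilarity classes):
  B0 = {p0, q0}
  B1 = {p1, p3, p5, q1, q3, q5}
  B2 = {p4, q4}
  B3 = {p2, q2}
p0 ∈ B0, q0 ∈ B0 → same block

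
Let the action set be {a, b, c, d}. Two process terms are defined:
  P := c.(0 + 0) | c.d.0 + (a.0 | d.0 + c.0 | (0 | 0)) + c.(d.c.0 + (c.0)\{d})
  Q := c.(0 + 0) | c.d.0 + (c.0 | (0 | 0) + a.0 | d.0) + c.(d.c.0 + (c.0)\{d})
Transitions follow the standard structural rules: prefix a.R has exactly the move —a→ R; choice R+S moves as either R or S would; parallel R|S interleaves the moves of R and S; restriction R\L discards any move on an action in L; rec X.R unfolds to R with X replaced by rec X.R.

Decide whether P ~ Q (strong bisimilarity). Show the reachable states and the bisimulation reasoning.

Reachable graph of P (14 states):
  s0 = c.(0 + 0) | c.d.0 + (a.0 | d.0 + c.0 | (0 | 0)) + c.(d.c.0 + (c.0)\{d}) | --a--▸ s1, --c--▸ s2, --c--▸ s3, --c--▸ s4, --c--▸ s5, --d--▸ s6
  s1 = 0 | d.0 | --d--▸ s7
  s2 = (0 + 0) | c.d.0 | --c--▸ s8
  s3 = 0 | (0 | 0) | deadlocked
  s4 = c.(0 + 0) | d.0 | --c--▸ s8, --d--▸ s9
  s5 = d.c.0 + (c.0)\{d} | --c--▸ s10, --d--▸ s11
  s6 = a.0 | 0 | --a--▸ s7
  s7 = 0 | 0 | deadlocked
  s8 = (0 + 0) | d.0 | --d--▸ s12
  s9 = c.(0 + 0) | 0 | --c--▸ s12
  s10 = 0\{d} | deadlocked
  s11 = c.0 | --c--▸ s13
  s12 = (0 + 0) | 0 | deadlocked
  s13 = 0 | deadlocked
Reachable graph of Q (14 states):
  t0 = c.(0 + 0) | c.d.0 + (c.0 | (0 | 0) + a.0 | d.0) + c.(d.c.0 + (c.0)\{d}) | --a--▸ t1, --c--▸ t2, --c--▸ t3, --c--▸ t4, --c--▸ t5, --d--▸ t6
  t1 = 0 | d.0 | --d--▸ t7
  t2 = (0 + 0) | c.d.0 | --c--▸ t8
  t3 = 0 | (0 | 0) | deadlocked
  t4 = c.(0 + 0) | d.0 | --c--▸ t8, --d--▸ t9
  t5 = d.c.0 + (c.0)\{d} | --c--▸ t10, --d--▸ t11
  t6 = a.0 | 0 | --a--▸ t7
  t7 = 0 | 0 | deadlocked
  t8 = (0 + 0) | d.0 | --d--▸ t12
  t9 = c.(0 + 0) | 0 | --c--▸ t12
  t10 = 0\{d} | deadlocked
  t11 = c.0 | --c--▸ t13
  t12 = (0 + 0) | 0 | deadlocked
  t13 = 0 | deadlocked
Coarsest stable partition (strong bisimilarity classes):
  B0 = {s0, t0}
  B1 = {s10, s12, s13, s3, s7, t10, t12, t13, t3, t7}
  B2 = {s1, s8, t1, t8}
  B3 = {s6, t6}
  B4 = {s4, t4}
  B5 = {s11, s9, t11, t9}
  B6 = {s5, t5}
  B7 = {s2, t2}
s0 ∈ B0, t0 ∈ B0 → same block

P ~ Q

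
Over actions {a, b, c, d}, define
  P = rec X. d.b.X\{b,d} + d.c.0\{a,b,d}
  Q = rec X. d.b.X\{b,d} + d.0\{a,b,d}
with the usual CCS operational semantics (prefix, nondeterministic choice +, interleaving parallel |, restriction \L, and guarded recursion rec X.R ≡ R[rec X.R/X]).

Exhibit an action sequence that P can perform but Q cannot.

dc

LTS(P): 5 reachable states
  m0 = rec X. d.b.X\{b,d} + d.c.0\{a,b,d} | --d--▸ m1, --d--▸ m2
  m1 = b.(rec X. d.b.X\{b,d} + d.c.0\{a,b,d})\{b,d} | --b--▸ m3
  m2 = c.0\{a,b,d} | --c--▸ m4
  m3 = (rec X. d.b.X\{b,d} + d.c.0\{a,b,d})\{b,d} | ∅
  m4 = 0\{a,b,d} | ∅
LTS(Q): 4 reachable states
  n0 = rec X. d.b.X\{b,d} + d.0\{a,b,d} | --d--▸ n1, --d--▸ n2
  n1 = 0\{a,b,d} | ∅
  n2 = b.(rec X. d.b.X\{b,d} + d.0\{a,b,d})\{b,d} | --b--▸ n3
  n3 = (rec X. d.b.X\{b,d} + d.0\{a,b,d})\{b,d} | ∅
Trace ⟨dc⟩ through P, begin at {m0}:
  [1] d ⇒ {m1, m2}
  [2] c ⇒ {m4}
  ✓ P
Trace ⟨dc⟩ through Q, begin at {n0}:
  [1] d ⇒ {n1, n2}
  [2] c ⇒ no successor for Q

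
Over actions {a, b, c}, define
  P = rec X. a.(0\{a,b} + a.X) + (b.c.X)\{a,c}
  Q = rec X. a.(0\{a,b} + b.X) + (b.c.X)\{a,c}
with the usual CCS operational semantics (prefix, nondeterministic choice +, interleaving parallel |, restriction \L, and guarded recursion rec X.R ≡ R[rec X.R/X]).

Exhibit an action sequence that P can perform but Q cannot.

aa

LTS(P): 3 reachable states
  u0 = rec X. a.(0\{a,b} + a.X) + (b.c.X)\{a,c} ⊢ --a--▸ u1, --b--▸ u2
  u1 = 0\{a,b} + a.(rec X. a.(0\{a,b} + a.X) + (b.c.X)\{a,c}) ⊢ --a--▸ u0
  u2 = (c.(rec X. a.(0\{a,b} + a.X) + (b.c.X)\{a,c}))\{a,c} ⊢ ·
LTS(Q): 3 reachable states
  v0 = rec X. a.(0\{a,b} + b.X) + (b.c.X)\{a,c} ⊢ --a--▸ v1, --b--▸ v2
  v1 = 0\{a,b} + b.(rec X. a.(0\{a,b} + b.X) + (b.c.X)\{a,c}) ⊢ --b--▸ v0
  v2 = (c.(rec X. a.(0\{a,b} + b.X) + (b.c.X)\{a,c}))\{a,c} ⊢ ·
Trace ⟨aa⟩ through P, begin at {u0}:
  [1] a ⇒ {u1}
  [2] a ⇒ {u0}
  — P admits the full trace.
Trace ⟨aa⟩ through Q, begin at {v0}:
  [1] a ⇒ {v1}
  [2] a ⇒ no successor for Q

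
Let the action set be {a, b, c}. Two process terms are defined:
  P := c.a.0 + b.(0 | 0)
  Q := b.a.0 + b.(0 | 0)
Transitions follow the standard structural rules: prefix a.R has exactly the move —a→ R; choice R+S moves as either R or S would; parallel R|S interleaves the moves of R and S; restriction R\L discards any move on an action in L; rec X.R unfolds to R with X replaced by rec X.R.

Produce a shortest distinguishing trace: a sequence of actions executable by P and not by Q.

P's transition system — 4 states:
  s0 = c.a.0 + b.(0 | 0) → —b→ s1, —c→ s2
  s1 = 0 | 0 → ∅
  s2 = a.0 → —a→ s3
  s3 = 0 → ∅
Q's transition system — 4 states:
  t0 = b.a.0 + b.(0 | 0) → —b→ t1, —b→ t2
  t1 = 0 | 0 → ∅
  t2 = a.0 → —a→ t3
  t3 = 0 → ∅
Trace ⟨c⟩ through P, begin at {s0}:
  after c @ step 1: {s2}
  ✓ P
Trace ⟨c⟩ through Q, begin at {t0}:
  after c @ step 1: no successor for Q

c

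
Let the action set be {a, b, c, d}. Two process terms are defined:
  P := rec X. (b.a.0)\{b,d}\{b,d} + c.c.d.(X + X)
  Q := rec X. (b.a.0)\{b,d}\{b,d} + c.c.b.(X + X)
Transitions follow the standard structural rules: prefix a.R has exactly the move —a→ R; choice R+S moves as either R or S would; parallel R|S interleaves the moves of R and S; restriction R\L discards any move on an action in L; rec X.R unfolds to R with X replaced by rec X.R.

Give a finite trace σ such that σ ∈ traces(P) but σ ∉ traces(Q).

Reachable graph of P (4 states):
  m0 = rec X. (b.a.0)\{b,d}\{b,d} + c.c.d.(X + X) has moves =c=> m1
  m1 = c.d.((rec X. (b.a.0)\{b,d}\{b,d} + c.c.d.(X + X)) + (rec X. (b.a.0)\{b,d}\{b,d} + c.c.d.(X + X))) has moves =c=> m2
  m2 = d.((rec X. (b.a.0)\{b,d}\{b,d} + c.c.d.(X + X)) + (rec X. (b.a.0)\{b,d}\{b,d} + c.c.d.(X + X))) has moves =d=> m3
  m3 = (rec X. (b.a.0)\{b,d}\{b,d} + c.c.d.(X + X)) + (rec X. (b.a.0)\{b,d}\{b,d} + c.c.d.(X + X)) has moves =c=> m1
Reachable graph of Q (4 states):
  n0 = rec X. (b.a.0)\{b,d}\{b,d} + c.c.b.(X + X) has moves =c=> n1
  n1 = c.b.((rec X. (b.a.0)\{b,d}\{b,d} + c.c.b.(X + X)) + (rec X. (b.a.0)\{b,d}\{b,d} + c.c.b.(X + X))) has moves =c=> n2
  n2 = b.((rec X. (b.a.0)\{b,d}\{b,d} + c.c.b.(X + X)) + (rec X. (b.a.0)\{b,d}\{b,d} + c.c.b.(X + X))) has moves =b=> n3
  n3 = (rec X. (b.a.0)\{b,d}\{b,d} + c.c.b.(X + X)) + (rec X. (b.a.0)\{b,d}\{b,d} + c.c.b.(X + X)) has moves =c=> n1
Trace ⟨ccd⟩ through P, begin at {m0}:
  [1] c ⇒ {m1}
  [2] c ⇒ {m2}
  [3] d ⇒ {m3}
  P completes σ.
Trace ⟨ccd⟩ through Q, begin at {n0}:
  [1] c ⇒ {n1}
  [2] c ⇒ {n2}
  [3] d ⇒ no successor for Q

ccd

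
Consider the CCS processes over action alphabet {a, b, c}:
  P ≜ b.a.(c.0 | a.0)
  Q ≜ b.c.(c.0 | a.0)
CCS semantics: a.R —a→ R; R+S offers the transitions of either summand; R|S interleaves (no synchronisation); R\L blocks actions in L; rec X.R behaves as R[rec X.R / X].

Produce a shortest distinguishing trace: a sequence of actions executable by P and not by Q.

ba

Reachable graph of P (6 states):
  m0 = b.a.(c.0 | a.0) :: ··b··> m1
  m1 = a.(c.0 | a.0) :: ··a··> m2
  m2 = c.0 | a.0 :: ··a··> m3, ··c··> m4
  m3 = c.0 | 0 :: ··c··> m5
  m4 = 0 | a.0 :: ··a··> m5
  m5 = 0 | 0 :: (no moves)
Reachable graph of Q (6 states):
  n0 = b.c.(c.0 | a.0) :: ··b··> n1
  n1 = c.(c.0 | a.0) :: ··c··> n2
  n2 = c.0 | a.0 :: ··a··> n3, ··c··> n4
  n3 = c.0 | 0 :: ··c··> n5
  n4 = 0 | a.0 :: ··a··> n5
  n5 = 0 | 0 :: (no moves)
Executing ba from P (initial set {m0}):
  [1] b ⇒ {m1}
  [2] a ⇒ {m2}
  — P admits the full trace.
Executing ba from Q (initial set {n0}):
  [1] b ⇒ {n1}
  [2] a ⇒ ∅ (Q stuck)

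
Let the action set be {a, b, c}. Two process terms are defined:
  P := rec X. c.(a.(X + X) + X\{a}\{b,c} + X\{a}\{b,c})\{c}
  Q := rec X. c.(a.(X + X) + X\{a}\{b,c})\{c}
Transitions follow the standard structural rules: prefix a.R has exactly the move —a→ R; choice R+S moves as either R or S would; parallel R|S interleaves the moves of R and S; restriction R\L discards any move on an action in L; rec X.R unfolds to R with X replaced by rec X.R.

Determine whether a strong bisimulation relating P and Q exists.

Reachable graph of P (3 states):
  u0 = rec X. c.(a.(X + X) + X\{a}\{b,c} + X\{a}\{b,c})\{c} has moves —c→ u1
  u1 = (a.((rec X. c.(a.(X + X) + X\{a}\{b,c} + X\{a}\{b,c})\{c}) + (rec X. c.(a.(X + X) + X\{a}\{b,c} + X\{a}\{b,c})\{c})) + (rec X. c.(a.(X + X) + X\{a}\{b,c} + X\{a}\{b,c})\{c})\{a}\{b,c} + (rec X. c.(a.(X + X) + X\{a}\{b,c} + X\{a}\{b,c})\{c})\{a}\{b,c})\{c} has moves —a→ u2
  u2 = ((rec X. c.(a.(X + X) + X\{a}\{b,c} + X\{a}\{b,c})\{c}) + (rec X. c.(a.(X + X) + X\{a}\{b,c} + X\{a}\{b,c})\{c}))\{c} has moves ·
Reachable graph of Q (3 states):
  v0 = rec X. c.(a.(X + X) + X\{a}\{b,c})\{c} has moves —c→ v1
  v1 = (a.((rec X. c.(a.(X + X) + X\{a}\{b,c})\{c}) + (rec X. c.(a.(X + X) + X\{a}\{b,c})\{c})) + (rec X. c.(a.(X + X) + X\{a}\{b,c})\{c})\{a}\{b,c})\{c} has moves —a→ v2
  v2 = ((rec X. c.(a.(X + X) + X\{a}\{b,c})\{c}) + (rec X. c.(a.(X + X) + X\{a}\{b,c})\{c}))\{c} has moves ·
Bisimilarity quotient blocks:
  B0 = {u0, v0}
  B1 = {u1, v1}
  B2 = {u2, v2}
u0 ∈ B0, v0 ∈ B0 → same block

bisimilar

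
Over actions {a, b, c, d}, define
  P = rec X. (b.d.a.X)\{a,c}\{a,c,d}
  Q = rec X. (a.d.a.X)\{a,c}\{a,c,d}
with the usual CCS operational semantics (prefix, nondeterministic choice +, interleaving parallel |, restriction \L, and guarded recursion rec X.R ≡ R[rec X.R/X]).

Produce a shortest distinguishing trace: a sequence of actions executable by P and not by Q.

b

LTS(P): 2 reachable states
  p0 = rec X. (b.d.a.X)\{a,c}\{a,c,d} → -b-> p1
  p1 = (d.a.(rec X. (b.d.a.X)\{a,c}\{a,c,d}))\{a,c}\{a,c,d} → ·
LTS(Q): 1 reachable states
  q0 = rec X. (a.d.a.X)\{a,c}\{a,c,d} → ·
Run σ = ⟨b⟩ on P: start {p0}
  [1] b ⇒ {p1}
  ✓ P
Run σ = ⟨b⟩ on Q: start {q0}
  [1] b ⇒ ∅ (Q stuck)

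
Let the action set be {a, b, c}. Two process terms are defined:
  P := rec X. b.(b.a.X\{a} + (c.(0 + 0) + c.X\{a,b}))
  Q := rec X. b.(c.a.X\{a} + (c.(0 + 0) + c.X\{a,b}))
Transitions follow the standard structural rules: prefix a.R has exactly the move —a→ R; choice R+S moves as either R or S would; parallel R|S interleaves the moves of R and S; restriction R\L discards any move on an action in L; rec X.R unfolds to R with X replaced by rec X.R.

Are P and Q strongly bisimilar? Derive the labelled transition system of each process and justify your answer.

LTS(P): 10 reachable states
  s0 = rec X. b.(b.a.X\{a} + (c.(0 + 0) + c.X\{a,b})) has moves ··b··> s1
  s1 = b.a.(rec X. b.(b.a.X\{a} + (c.(0 + 0) + c.X\{a,b})))\{a} + (c.(0 + 0) + c.(rec X. b.(b.a.X\{a} + (c.(0 + 0) + c.X\{a,b})))\{a,b}) has moves ··b··> s2, ··c··> s3, ··c··> s4
  s2 = a.(rec X. b.(b.a.X\{a} + (c.(0 + 0) + c.X\{a,b})))\{a} has moves ··a··> s5
  s3 = (rec X. b.(b.a.X\{a} + (c.(0 + 0) + c.X\{a,b})))\{a,b} has moves ·
  s4 = 0 + 0 has moves ·
  s5 = (rec X. b.(b.a.X\{a} + (c.(0 + 0) + c.X\{a,b})))\{a} has moves ··b··> s6
  s6 = (b.a.(rec X. b.(b.a.X\{a} + (c.(0 + 0) + c.X\{a,b})))\{a} + (c.(0 + 0) + c.(rec X. b.(b.a.X\{a} + (c.(0 + 0) + c.X\{a,b})))\{a,b}))\{a} has moves ··b··> s7, ··c··> s8, ··c··> s9
  s7 = (a.(rec X. b.(b.a.X\{a} + (c.(0 + 0) + c.X\{a,b})))\{a})\{a} has moves ·
  s8 = (0 + 0)\{a} has moves ·
  s9 = (rec X. b.(b.a.X\{a} + (c.(0 + 0) + c.X\{a,b})))\{a,b}\{a} has moves ·
LTS(Q): 10 reachable states
  t0 = rec X. b.(c.a.X\{a} + (c.(0 + 0) + c.X\{a,b})) has moves ··b··> t1
  t1 = c.a.(rec X. b.(c.a.X\{a} + (c.(0 + 0) + c.X\{a,b})))\{a} + (c.(0 + 0) + c.(rec X. b.(c.a.X\{a} + (c.(0 + 0) + c.X\{a,b})))\{a,b}) has moves ··c··> t2, ··c··> t3, ··c··> t4
  t2 = (rec X. b.(c.a.X\{a} + (c.(0 + 0) + c.X\{a,b})))\{a,b} has moves ·
  t3 = 0 + 0 has moves ·
  t4 = a.(rec X. b.(c.a.X\{a} + (c.(0 + 0) + c.X\{a,b})))\{a} has moves ··a··> t5
  t5 = (rec X. b.(c.a.X\{a} + (c.(0 + 0) + c.X\{a,b})))\{a} has moves ··b··> t6
  t6 = (c.a.(rec X. b.(c.a.X\{a} + (c.(0 + 0) + c.X\{a,b})))\{a} + (c.(0 + 0) + c.(rec X. b.(c.a.X\{a} + (c.(0 + 0) + c.X\{a,b})))\{a,b}))\{a} has moves ··c··> t7, ··c··> t8, ··c··> t9
  t7 = (0 + 0)\{a} has moves ·
  t8 = (a.(rec X. b.(c.a.X\{a} + (c.(0 + 0) + c.X\{a,b})))\{a})\{a} has moves ·
  t9 = (rec X. b.(c.a.X\{a} + (c.(0 + 0) + c.X\{a,b})))\{a,b}\{a} has moves ·
Coarsest stable partition (strong bisimilarity classes):
  B0 = {s0}
  B1 = {s1}
  B2 = {s2}
  B3 = {s5}
  B4 = {s6}
  B5 = {s3, s4, s7, s8, s9, t2, t3, t7, t8, t9}
  B6 = {t0}
  B7 = {t1}
  B8 = {t4}
  B9 = {t5}
  B10 = {t6}
s0 ∈ B0, t0 ∈ B6 → different blocks

P ≁ Q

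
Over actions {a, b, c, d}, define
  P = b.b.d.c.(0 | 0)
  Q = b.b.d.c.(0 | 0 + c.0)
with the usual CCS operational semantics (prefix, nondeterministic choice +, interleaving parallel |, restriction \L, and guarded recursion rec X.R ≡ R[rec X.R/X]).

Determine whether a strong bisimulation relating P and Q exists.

NO

LTS(P): 5 reachable states
  u0 = b.b.d.c.(0 | 0) ⊢ -b-> u1
  u1 = b.d.c.(0 | 0) ⊢ -b-> u2
  u2 = d.c.(0 | 0) ⊢ -d-> u3
  u3 = c.(0 | 0) ⊢ -c-> u4
  u4 = 0 | 0 ⊢ ·
LTS(Q): 6 reachable states
  v0 = b.b.d.c.(0 | 0 + c.0) ⊢ -b-> v1
  v1 = b.d.c.(0 | 0 + c.0) ⊢ -b-> v2
  v2 = d.c.(0 | 0 + c.0) ⊢ -d-> v3
  v3 = c.(0 | 0 + c.0) ⊢ -c-> v4
  v4 = 0 | 0 + c.0 ⊢ -c-> v5
  v5 = 0 ⊢ ·
Bisimilarity quotient blocks:
  B0 = {u0}
  B1 = {u1}
  B2 = {u2}
  B3 = {u3, v4}
  B4 = {u4, v5}
  B5 = {v0}
  B6 = {v1}
  B7 = {v2}
  B8 = {v3}
u0 ∈ B0, v0 ∈ B5 → different blocks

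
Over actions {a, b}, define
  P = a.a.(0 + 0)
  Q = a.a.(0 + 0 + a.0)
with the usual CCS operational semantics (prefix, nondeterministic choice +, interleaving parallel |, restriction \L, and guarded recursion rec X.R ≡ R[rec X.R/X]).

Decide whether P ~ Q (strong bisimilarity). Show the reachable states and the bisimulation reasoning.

Reachable graph of P (3 states):
  s0 = a.a.(0 + 0) | -a-> s1
  s1 = a.(0 + 0) | -a-> s2
  s2 = 0 + 0 | (no moves)
Reachable graph of Q (4 states):
  t0 = a.a.(0 + 0 + a.0) | -a-> t1
  t1 = a.(0 + 0 + a.0) | -a-> t2
  t2 = 0 + 0 + a.0 | -a-> t3
  t3 = 0 | (no moves)
Partition-refinement fixed point:
  B0 = {s0, t1}
  B1 = {s1, t2}
  B2 = {s2, t3}
  B3 = {t0}
s0 ∈ B0, t0 ∈ B3 → different blocks

NO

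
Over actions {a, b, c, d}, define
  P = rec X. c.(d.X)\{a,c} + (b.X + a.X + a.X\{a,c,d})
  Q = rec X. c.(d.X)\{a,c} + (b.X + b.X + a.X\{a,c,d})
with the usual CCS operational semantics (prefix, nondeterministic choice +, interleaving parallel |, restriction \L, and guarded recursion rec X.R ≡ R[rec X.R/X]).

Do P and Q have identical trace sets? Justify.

NO — witness ⟨aa⟩

P's transition system — 4 states:
  m0 = rec X. c.(d.X)\{a,c} + (b.X + a.X + a.X\{a,c,d}) | ··a··> m0, ··a··> m1, ··b··> m0, ··c··> m2
  m1 = (rec X. c.(d.X)\{a,c} + (b.X + a.X + a.X\{a,c,d}))\{a,c,d} | ··b··> m1
  m2 = (d.(rec X. c.(d.X)\{a,c} + (b.X + a.X + a.X\{a,c,d})))\{a,c} | ··d··> m3
  m3 = (rec X. c.(d.X)\{a,c} + (b.X + a.X + a.X\{a,c,d}))\{a,c} | ··b··> m3
Q's transition system — 4 states:
  n0 = rec X. c.(d.X)\{a,c} + (b.X + b.X + a.X\{a,c,d}) | ··a··> n1, ··b··> n0, ··c··> n2
  n1 = (rec X. c.(d.X)\{a,c} + (b.X + b.X + a.X\{a,c,d}))\{a,c,d} | ··b··> n1
  n2 = (d.(rec X. c.(d.X)\{a,c} + (b.X + b.X + a.X\{a,c,d})))\{a,c} | ··d··> n3
  n3 = (rec X. c.(d.X)\{a,c} + (b.X + b.X + a.X\{a,c,d}))\{a,c} | ··b··> n3
Executing aa from P (initial set {m0}):
  step 1 (a): {m0, m1}
  step 2 (a): {m0, m1}
  P completes σ.
Executing aa from Q (initial set {n0}):
  step 1 (a): {n1}
  step 2 (a): ∅  — Q cannot continue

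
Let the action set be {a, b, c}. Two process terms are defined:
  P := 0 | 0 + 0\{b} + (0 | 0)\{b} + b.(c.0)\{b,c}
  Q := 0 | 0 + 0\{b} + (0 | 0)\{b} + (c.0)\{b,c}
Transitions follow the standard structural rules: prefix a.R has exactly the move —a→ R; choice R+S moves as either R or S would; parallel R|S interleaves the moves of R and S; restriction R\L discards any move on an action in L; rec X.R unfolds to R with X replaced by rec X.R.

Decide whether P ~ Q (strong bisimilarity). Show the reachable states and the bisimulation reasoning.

Reachable graph of P (2 states):
  s0 = 0 | 0 + 0\{b} + (0 | 0)\{b} + b.(c.0)\{b,c} → -b-> s1
  s1 = (c.0)\{b,c} → ·
Reachable graph of Q (1 states):
  t0 = 0 | 0 + 0\{b} + (0 | 0)\{b} + (c.0)\{b,c} → ·
Partition-refinement fixed point:
  B0 = {s0}
  B1 = {s1, t0}
s0 ∈ B0, t0 ∈ B1 → different blocks

NO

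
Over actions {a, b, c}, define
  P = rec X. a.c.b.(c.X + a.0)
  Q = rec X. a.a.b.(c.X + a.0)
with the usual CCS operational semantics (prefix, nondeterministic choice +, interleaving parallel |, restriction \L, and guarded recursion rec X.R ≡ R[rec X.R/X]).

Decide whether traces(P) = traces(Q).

Reachable graph of P (5 states):
  s0 = rec X. a.c.b.(c.X + a.0) → =a=> s1
  s1 = c.b.(c.(rec X. a.c.b.(c.X + a.0)) + a.0) → =c=> s2
  s2 = b.(c.(rec X. a.c.b.(c.X + a.0)) + a.0) → =b=> s3
  s3 = c.(rec X. a.c.b.(c.X + a.0)) + a.0 → =a=> s4, =c=> s0
  s4 = 0 → (no moves)
Reachable graph of Q (5 states):
  t0 = rec X. a.a.b.(c.X + a.0) → =a=> t1
  t1 = a.b.(c.(rec X. a.a.b.(c.X + a.0)) + a.0) → =a=> t2
  t2 = b.(c.(rec X. a.a.b.(c.X + a.0)) + a.0) → =b=> t3
  t3 = c.(rec X. a.a.b.(c.X + a.0)) + a.0 → =a=> t4, =c=> t0
  t4 = 0 → (no moves)
Trace ⟨ac⟩ through P, begin at {s0}:
  step 1 (a): {s1}
  step 2 (c): {s2}
  P completes σ.
Trace ⟨ac⟩ through Q, begin at {t0}:
  step 1 (a): {t1}
  step 2 (c): ∅  — Q cannot continue

NO — witness ⟨ac⟩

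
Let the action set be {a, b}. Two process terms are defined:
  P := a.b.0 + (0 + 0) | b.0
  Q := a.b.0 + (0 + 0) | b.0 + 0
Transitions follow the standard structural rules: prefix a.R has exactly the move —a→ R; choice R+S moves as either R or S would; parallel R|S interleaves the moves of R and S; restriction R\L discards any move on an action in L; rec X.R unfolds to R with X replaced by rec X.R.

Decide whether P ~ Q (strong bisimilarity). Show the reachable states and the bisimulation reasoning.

YES

Reachable graph of P (4 states):
  s0 = a.b.0 + (0 + 0) | b.0 :: --a--▸ s1, --b--▸ s2
  s1 = b.0 :: --b--▸ s3
  s2 = (0 + 0) | 0 :: stopped
  s3 = 0 :: stopped
Reachable graph of Q (4 states):
  t0 = a.b.0 + (0 + 0) | b.0 + 0 :: --a--▸ t1, --b--▸ t2
  t1 = b.0 :: --b--▸ t3
  t2 = (0 + 0) | 0 :: stopped
  t3 = 0 :: stopped
Bisimilarity quotient blocks:
  B0 = {s0, t0}
  B1 = {s1, t1}
  B2 = {s2, s3, t2, t3}
s0 ∈ B0, t0 ∈ B0 → same block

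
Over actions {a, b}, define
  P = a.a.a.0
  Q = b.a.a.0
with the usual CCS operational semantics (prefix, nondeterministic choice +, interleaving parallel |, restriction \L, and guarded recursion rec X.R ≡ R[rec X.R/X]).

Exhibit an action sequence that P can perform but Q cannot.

LTS(P): 4 reachable states
  p0 = a.a.a.0 :: =a=> p1
  p1 = a.a.0 :: =a=> p2
  p2 = a.0 :: =a=> p3
  p3 = 0 :: stopped
LTS(Q): 4 reachable states
  q0 = b.a.a.0 :: =b=> q1
  q1 = a.a.0 :: =a=> q2
  q2 = a.0 :: =a=> q3
  q3 = 0 :: stopped
Run σ = ⟨a⟩ on P: start {p0}
  [1] a ⇒ {p1}
  P completes σ.
Run σ = ⟨a⟩ on Q: start {q0}
  [1] a ⇒ ∅  — Q cannot continue

a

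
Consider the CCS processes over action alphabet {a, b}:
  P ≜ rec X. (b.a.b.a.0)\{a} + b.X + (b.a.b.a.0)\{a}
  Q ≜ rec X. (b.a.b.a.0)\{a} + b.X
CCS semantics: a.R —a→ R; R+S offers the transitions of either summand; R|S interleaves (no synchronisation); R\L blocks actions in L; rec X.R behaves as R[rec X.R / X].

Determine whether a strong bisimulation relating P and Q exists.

P's transition system — 2 states:
  s0 = rec X. (b.a.b.a.0)\{a} + b.X + (b.a.b.a.0)\{a} :: -b-> s0, -b-> s1
  s1 = (a.b.a.0)\{a} :: stopped
Q's transition system — 2 states:
  t0 = rec X. (b.a.b.a.0)\{a} + b.X :: -b-> t0, -b-> t1
  t1 = (a.b.a.0)\{a} :: stopped
Bisimilarity quotient blocks:
  B0 = {s0, t0}
  B1 = {s1, t1}
s0 ∈ B0, t0 ∈ B0 → same block

YES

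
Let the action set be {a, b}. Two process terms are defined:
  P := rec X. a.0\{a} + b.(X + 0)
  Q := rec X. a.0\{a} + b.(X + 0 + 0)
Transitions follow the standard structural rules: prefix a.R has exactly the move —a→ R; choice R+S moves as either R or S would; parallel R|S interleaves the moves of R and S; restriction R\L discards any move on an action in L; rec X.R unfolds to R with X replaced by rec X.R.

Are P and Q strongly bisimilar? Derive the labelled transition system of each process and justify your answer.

P's transition system — 3 states:
  u0 = rec X. a.0\{a} + b.(X + 0) has moves --a--▸ u1, --b--▸ u2
  u1 = 0\{a} has moves stopped
  u2 = (rec X. a.0\{a} + b.(X + 0)) + 0 has moves --a--▸ u1, --b--▸ u2
Q's transition system — 3 states:
  v0 = rec X. a.0\{a} + b.(X + 0 + 0) has moves --a--▸ v1, --b--▸ v2
  v1 = 0\{a} has moves stopped
  v2 = (rec X. a.0\{a} + b.(X + 0 + 0)) + 0 + 0 has moves --a--▸ v1, --b--▸ v2
Partition-refinement fixed point:
  B0 = {u0, u2, v0, v2}
  B1 = {u1, v1}
u0 ∈ B0, v0 ∈ B0 → same block

bisimilar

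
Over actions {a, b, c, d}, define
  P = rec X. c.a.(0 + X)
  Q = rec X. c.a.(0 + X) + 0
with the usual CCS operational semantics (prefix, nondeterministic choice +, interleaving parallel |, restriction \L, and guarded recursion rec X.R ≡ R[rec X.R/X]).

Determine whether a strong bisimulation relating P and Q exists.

P ~ Q

Reachable graph of P (3 states):
  m0 = rec X. c.a.(0 + X) ⊢ ··c··> m1
  m1 = a.(0 + (rec X. c.a.(0 + X))) ⊢ ··a··> m2
  m2 = 0 + (rec X. c.a.(0 + X)) ⊢ ··c··> m1
Reachable graph of Q (3 states):
  n0 = rec X. c.a.(0 + X) + 0 ⊢ ··c··> n1
  n1 = a.(0 + (rec X. c.a.(0 + X) + 0)) ⊢ ··a··> n2
  n2 = 0 + (rec X. c.a.(0 + X) + 0) ⊢ ··c··> n1
Partition-refinement fixed point:
  B0 = {m0, m2, n0, n2}
  B1 = {m1, n1}
m0 ∈ B0, n0 ∈ B0 → same block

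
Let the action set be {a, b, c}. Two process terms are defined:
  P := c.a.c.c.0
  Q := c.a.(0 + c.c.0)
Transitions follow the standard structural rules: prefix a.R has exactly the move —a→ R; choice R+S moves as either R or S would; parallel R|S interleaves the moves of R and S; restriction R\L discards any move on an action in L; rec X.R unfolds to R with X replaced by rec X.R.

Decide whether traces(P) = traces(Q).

traces(P) = traces(Q)

Reachable graph of P (5 states):
  u0 = c.a.c.c.0 ⊢ ··c··> u1
  u1 = a.c.c.0 ⊢ ··a··> u2
  u2 = c.c.0 ⊢ ··c··> u3
  u3 = c.0 ⊢ ··c··> u4
  u4 = 0 ⊢ ∅
Reachable graph of Q (5 states):
  v0 = c.a.(0 + c.c.0) ⊢ ··c··> v1
  v1 = a.(0 + c.c.0) ⊢ ··a··> v2
  v2 = 0 + c.c.0 ⊢ ··c··> v3
  v3 = c.0 ⊢ ··c··> v4
  v4 = 0 ⊢ ∅
Partition-refinement fixed point:
  B0 = {u0, v0}
  B1 = {u1, v1}
  B2 = {u2, v2}
  B3 = {u3, v3}
  B4 = {u4, v4}
u0 ∈ B0, v0 ∈ B0 → same block
Bisimilar ⇒ trace-equivalent.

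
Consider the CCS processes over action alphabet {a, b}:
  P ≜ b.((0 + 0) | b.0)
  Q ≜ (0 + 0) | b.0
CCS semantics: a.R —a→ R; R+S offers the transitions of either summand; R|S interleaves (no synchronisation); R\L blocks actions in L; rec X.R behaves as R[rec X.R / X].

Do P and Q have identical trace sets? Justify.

P's transition system — 3 states:
  s0 = b.((0 + 0) | b.0) ⊢ ··b··> s1
  s1 = (0 + 0) | b.0 ⊢ ··b··> s2
  s2 = (0 + 0) | 0 ⊢ deadlocked
Q's transition system — 2 states:
  t0 = (0 + 0) | b.0 ⊢ ··b··> t1
  t1 = (0 + 0) | 0 ⊢ deadlocked
Executing bb from P (initial set {s0}):
  step 1 (b): {s1}
  step 2 (b): {s2}
  — P admits the full trace.
Executing bb from Q (initial set {t0}):
  step 1 (b): {t1}
  step 2 (b): ∅ (Q stuck)

NO — witness ⟨bb⟩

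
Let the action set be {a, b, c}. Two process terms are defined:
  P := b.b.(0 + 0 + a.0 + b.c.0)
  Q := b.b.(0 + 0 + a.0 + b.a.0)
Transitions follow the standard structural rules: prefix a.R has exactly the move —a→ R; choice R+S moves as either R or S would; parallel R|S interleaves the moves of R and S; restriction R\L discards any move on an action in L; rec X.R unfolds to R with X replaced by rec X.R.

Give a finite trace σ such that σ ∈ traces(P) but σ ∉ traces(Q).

Reachable graph of P (5 states):
  m0 = b.b.(0 + 0 + a.0 + b.c.0) :: --b--▸ m1
  m1 = b.(0 + 0 + a.0 + b.c.0) :: --b--▸ m2
  m2 = 0 + 0 + a.0 + b.c.0 :: --a--▸ m3, --b--▸ m4
  m3 = 0 :: stopped
  m4 = c.0 :: --c--▸ m3
Reachable graph of Q (5 states):
  n0 = b.b.(0 + 0 + a.0 + b.a.0) :: --b--▸ n1
  n1 = b.(0 + 0 + a.0 + b.a.0) :: --b--▸ n2
  n2 = 0 + 0 + a.0 + b.a.0 :: --a--▸ n3, --b--▸ n4
  n3 = 0 :: stopped
  n4 = a.0 :: --a--▸ n3
Trace ⟨bbbc⟩ through P, begin at {m0}:
  after b @ step 1: {m1}
  after b @ step 2: {m2}
  after b @ step 3: {m4}
  after c @ step 4: {m3}
  P completes σ.
Trace ⟨bbbc⟩ through Q, begin at {n0}:
  after b @ step 1: {n1}
  after b @ step 2: {n2}
  after b @ step 3: {n4}
  after c @ step 4: no successor for Q

bbbc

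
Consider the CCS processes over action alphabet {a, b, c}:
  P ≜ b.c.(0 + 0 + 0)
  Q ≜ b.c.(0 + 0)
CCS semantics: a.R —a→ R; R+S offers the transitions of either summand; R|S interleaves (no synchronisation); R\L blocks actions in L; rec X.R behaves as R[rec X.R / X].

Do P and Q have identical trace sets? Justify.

LTS(P): 3 reachable states
  p0 = b.c.(0 + 0 + 0) → --b--▸ p1
  p1 = c.(0 + 0 + 0) → --c--▸ p2
  p2 = 0 + 0 + 0 → (no moves)
LTS(Q): 3 reachable states
  q0 = b.c.(0 + 0) → --b--▸ q1
  q1 = c.(0 + 0) → --c--▸ q2
  q2 = 0 + 0 → (no moves)
Partition-refinement fixed point:
  B0 = {p0, q0}
  B1 = {p1, q1}
  B2 = {p2, q2}
p0 ∈ B0, q0 ∈ B0 → same block
Bisimilar ⇒ trace-equivalent.

YES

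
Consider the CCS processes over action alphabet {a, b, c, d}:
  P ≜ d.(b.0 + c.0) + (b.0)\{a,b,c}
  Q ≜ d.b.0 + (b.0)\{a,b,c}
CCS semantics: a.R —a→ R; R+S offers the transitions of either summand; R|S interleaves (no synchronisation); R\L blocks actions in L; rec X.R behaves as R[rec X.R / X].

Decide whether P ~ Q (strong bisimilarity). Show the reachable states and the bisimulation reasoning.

P's transition system — 3 states:
  m0 = d.(b.0 + c.0) + (b.0)\{a,b,c} → --d--▸ m1
  m1 = b.0 + c.0 → --b--▸ m2, --c--▸ m2
  m2 = 0 → stopped
Q's transition system — 3 states:
  n0 = d.b.0 + (b.0)\{a,b,c} → --d--▸ n1
  n1 = b.0 → --b--▸ n2
  n2 = 0 → stopped
Bisimilarity quotient blocks:
  B0 = {m0}
  B1 = {m1}
  B2 = {m2, n2}
  B3 = {n0}
  B4 = {n1}
m0 ∈ B0, n0 ∈ B3 → different blocks

not bisimilar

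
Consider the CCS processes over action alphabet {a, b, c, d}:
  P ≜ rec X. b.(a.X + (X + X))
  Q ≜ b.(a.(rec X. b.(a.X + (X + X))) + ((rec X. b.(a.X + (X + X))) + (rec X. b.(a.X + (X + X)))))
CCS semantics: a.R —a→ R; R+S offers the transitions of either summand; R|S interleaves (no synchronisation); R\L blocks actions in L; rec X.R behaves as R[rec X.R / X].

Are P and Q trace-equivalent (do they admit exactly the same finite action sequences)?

LTS(P): 2 reachable states
  u0 = rec X. b.(a.X + (X + X)) :: —b→ u1
  u1 = a.(rec X. b.(a.X + (X + X))) + ((rec X. b.(a.X + (X + X))) + (rec X. b.(a.X + (X + X)))) :: —a→ u0, —b→ u1
LTS(Q): 3 reachable states
  v0 = b.(a.(rec X. b.(a.X + (X + X))) + ((rec X. b.(a.X + (X + X))) + (rec X. b.(a.X + (X + X))))) :: —b→ v1
  v1 = a.(rec X. b.(a.X + (X + X))) + ((rec X. b.(a.X + (X + X))) + (rec X. b.(a.X + (X + X)))) :: —a→ v2, —b→ v1
  v2 = rec X. b.(a.X + (X + X)) :: —b→ v1
Partition-refinement fixed point:
  B0 = {u0, v0, v2}
  B1 = {u1, v1}
u0 ∈ B0, v0 ∈ B0 → same block
Bisimilar ⇒ trace-equivalent.

YES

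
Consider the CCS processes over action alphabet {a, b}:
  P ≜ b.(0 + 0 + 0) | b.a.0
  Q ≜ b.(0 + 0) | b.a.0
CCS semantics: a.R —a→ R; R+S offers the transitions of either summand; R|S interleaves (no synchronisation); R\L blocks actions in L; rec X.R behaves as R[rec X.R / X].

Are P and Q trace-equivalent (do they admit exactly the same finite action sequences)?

traces(P) = traces(Q)

Reachable graph of P (6 states):
  u0 = b.(0 + 0 + 0) | b.a.0 | -b-> u1, -b-> u2
  u1 = (0 + 0 + 0) | b.a.0 | -b-> u3
  u2 = b.(0 + 0 + 0) | a.0 | -a-> u4, -b-> u3
  u3 = (0 + 0 + 0) | a.0 | -a-> u5
  u4 = b.(0 + 0 + 0) | 0 | -b-> u5
  u5 = (0 + 0 + 0) | 0 | ∅
Reachable graph of Q (6 states):
  v0 = b.(0 + 0) | b.a.0 | -b-> v1, -b-> v2
  v1 = (0 + 0) | b.a.0 | -b-> v3
  v2 = b.(0 + 0) | a.0 | -a-> v4, -b-> v3
  v3 = (0 + 0) | a.0 | -a-> v5
  v4 = b.(0 + 0) | 0 | -b-> v5
  v5 = (0 + 0) | 0 | ∅
Partition-refinement fixed point:
  B0 = {u0, v0}
  B1 = {u2, v2}
  B2 = {u4, v4}
  B3 = {u5, v5}
  B4 = {u3, v3}
  B5 = {u1, v1}
u0 ∈ B0, v0 ∈ B0 → same block
Bisimilar ⇒ trace-equivalent.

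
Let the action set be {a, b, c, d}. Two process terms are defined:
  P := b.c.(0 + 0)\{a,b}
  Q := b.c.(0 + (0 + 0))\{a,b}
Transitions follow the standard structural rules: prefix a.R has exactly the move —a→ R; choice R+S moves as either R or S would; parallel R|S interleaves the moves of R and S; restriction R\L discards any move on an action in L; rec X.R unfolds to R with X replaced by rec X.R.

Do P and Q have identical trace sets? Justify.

LTS(P): 3 reachable states
  s0 = b.c.(0 + 0)\{a,b} → —b→ s1
  s1 = c.(0 + 0)\{a,b} → —c→ s2
  s2 = (0 + 0)\{a,b} → ·
LTS(Q): 3 reachable states
  t0 = b.c.(0 + (0 + 0))\{a,b} → —b→ t1
  t1 = c.(0 + (0 + 0))\{a,b} → —c→ t2
  t2 = (0 + (0 + 0))\{a,b} → ·
Bisimilarity quotient blocks:
  B0 = {s0, t0}
  B1 = {s1, t1}
  B2 = {s2, t2}
s0 ∈ B0, t0 ∈ B0 → same block
Bisimilar ⇒ trace-equivalent.

traces(P) = traces(Q)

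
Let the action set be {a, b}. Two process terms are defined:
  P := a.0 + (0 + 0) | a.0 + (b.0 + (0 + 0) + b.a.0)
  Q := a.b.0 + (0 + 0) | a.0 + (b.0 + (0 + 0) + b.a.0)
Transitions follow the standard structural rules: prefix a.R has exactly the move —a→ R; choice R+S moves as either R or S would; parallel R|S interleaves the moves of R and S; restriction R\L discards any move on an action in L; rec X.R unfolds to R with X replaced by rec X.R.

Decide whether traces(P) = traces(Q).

LTS(P): 4 reachable states
  s0 = a.0 + (0 + 0) | a.0 + (b.0 + (0 + 0) + b.a.0) ⊢ =a=> s1, =a=> s2, =b=> s2, =b=> s3
  s1 = (0 + 0) | 0 ⊢ stopped
  s2 = 0 ⊢ stopped
  s3 = a.0 ⊢ =a=> s2
LTS(Q): 5 reachable states
  t0 = a.b.0 + (0 + 0) | a.0 + (b.0 + (0 + 0) + b.a.0) ⊢ =a=> t1, =a=> t2, =b=> t3, =b=> t4
  t1 = (0 + 0) | 0 ⊢ stopped
  t2 = b.0 ⊢ =b=> t3
  t3 = 0 ⊢ stopped
  t4 = a.0 ⊢ =a=> t3
Trace ⟨ab⟩ through Q, begin at {t0}:
  [1] a ⇒ {t1, t2}
  [2] b ⇒ {t3}
  — Q admits the full trace.
Trace ⟨ab⟩ through P, begin at {s0}:
  [1] a ⇒ {s1, s2}
  [2] b ⇒ no successor for P

traces(P) ≠ traces(Q) — witness ⟨ab⟩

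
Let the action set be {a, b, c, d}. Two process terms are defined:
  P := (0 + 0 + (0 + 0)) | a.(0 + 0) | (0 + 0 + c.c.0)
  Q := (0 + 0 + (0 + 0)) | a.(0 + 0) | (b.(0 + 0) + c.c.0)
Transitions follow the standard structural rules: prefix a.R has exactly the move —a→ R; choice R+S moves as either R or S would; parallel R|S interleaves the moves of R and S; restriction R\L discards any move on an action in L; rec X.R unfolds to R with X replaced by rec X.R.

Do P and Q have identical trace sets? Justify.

NO — witness ⟨b⟩

LTS(P): 6 reachable states
  s0 = (0 + 0 + (0 + 0)) | a.(0 + 0) | (0 + 0 + c.c.0) :: =a=> s1, =c=> s2
  s1 = (0 + 0 + (0 + 0)) | (0 + 0) | (0 + 0 + c.c.0) :: =c=> s3
  s2 = (0 + 0 + (0 + 0)) | a.(0 + 0) | c.0 :: =a=> s3, =c=> s4
  s3 = (0 + 0 + (0 + 0)) | (0 + 0) | c.0 :: =c=> s5
  s4 = (0 + 0 + (0 + 0)) | a.(0 + 0) | 0 :: =a=> s5
  s5 = (0 + 0 + (0 + 0)) | (0 + 0) | 0 :: stopped
LTS(Q): 8 reachable states
  t0 = (0 + 0 + (0 + 0)) | a.(0 + 0) | (b.(0 + 0) + c.c.0) :: =a=> t1, =b=> t2, =c=> t3
  t1 = (0 + 0 + (0 + 0)) | (0 + 0) | (b.(0 + 0) + c.c.0) :: =b=> t4, =c=> t5
  t2 = (0 + 0 + (0 + 0)) | a.(0 + 0) | (0 + 0) :: =a=> t4
  t3 = (0 + 0 + (0 + 0)) | a.(0 + 0) | c.0 :: =a=> t5, =c=> t6
  t4 = (0 + 0 + (0 + 0)) | (0 + 0) | (0 + 0) :: stopped
  t5 = (0 + 0 + (0 + 0)) | (0 + 0) | c.0 :: =c=> t7
  t6 = (0 + 0 + (0 + 0)) | a.(0 + 0) | 0 :: =a=> t7
  t7 = (0 + 0 + (0 + 0)) | (0 + 0) | 0 :: stopped
Run σ = ⟨b⟩ on Q: start {t0}
  step 1 (b): {t2}
  Q completes σ.
Run σ = ⟨b⟩ on P: start {s0}
  step 1 (b): ∅  — P cannot continue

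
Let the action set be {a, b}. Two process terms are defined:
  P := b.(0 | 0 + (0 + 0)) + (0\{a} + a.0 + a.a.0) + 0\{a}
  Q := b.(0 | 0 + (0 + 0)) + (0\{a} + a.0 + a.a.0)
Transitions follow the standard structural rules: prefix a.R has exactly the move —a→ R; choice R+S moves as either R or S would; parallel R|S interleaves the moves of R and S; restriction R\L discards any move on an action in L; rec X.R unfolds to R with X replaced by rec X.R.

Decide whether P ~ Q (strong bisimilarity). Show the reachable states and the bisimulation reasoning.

YES

P's transition system — 4 states:
  s0 = b.(0 | 0 + (0 + 0)) + (0\{a} + a.0 + a.a.0) + 0\{a} | --a--▸ s1, --a--▸ s2, --b--▸ s3
  s1 = 0 | ∅
  s2 = a.0 | --a--▸ s1
  s3 = 0 | 0 + (0 + 0) | ∅
Q's transition system — 4 states:
  t0 = b.(0 | 0 + (0 + 0)) + (0\{a} + a.0 + a.a.0) | --a--▸ t1, --a--▸ t2, --b--▸ t3
  t1 = 0 | ∅
  t2 = a.0 | --a--▸ t1
  t3 = 0 | 0 + (0 + 0) | ∅
Partition-refinement fixed point:
  B0 = {s0, t0}
  B1 = {s1, s3, t1, t3}
  B2 = {s2, t2}
s0 ∈ B0, t0 ∈ B0 → same block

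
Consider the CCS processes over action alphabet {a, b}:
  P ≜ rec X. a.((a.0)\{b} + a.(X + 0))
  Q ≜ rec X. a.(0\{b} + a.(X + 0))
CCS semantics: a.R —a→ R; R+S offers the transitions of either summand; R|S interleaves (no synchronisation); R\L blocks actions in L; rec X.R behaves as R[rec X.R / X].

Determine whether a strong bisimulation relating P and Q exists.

Reachable graph of P (4 states):
  u0 = rec X. a.((a.0)\{b} + a.(X + 0)) has moves --a--▸ u1
  u1 = (a.0)\{b} + a.((rec X. a.((a.0)\{b} + a.(X + 0))) + 0) has moves --a--▸ u2, --a--▸ u3
  u2 = (rec X. a.((a.0)\{b} + a.(X + 0))) + 0 has moves --a--▸ u1
  u3 = 0\{b} has moves ∅
Reachable graph of Q (3 states):
  v0 = rec X. a.(0\{b} + a.(X + 0)) has moves --a--▸ v1
  v1 = 0\{b} + a.((rec X. a.(0\{b} + a.(X + 0))) + 0) has moves --a--▸ v2
  v2 = (rec X. a.(0\{b} + a.(X + 0))) + 0 has moves --a--▸ v1
Partition-refinement fixed point:
  B0 = {u0, u2}
  B1 = {u1}
  B2 = {u3}
  B3 = {v0, v1, v2}
u0 ∈ B0, v0 ∈ B3 → different blocks

not bisimilar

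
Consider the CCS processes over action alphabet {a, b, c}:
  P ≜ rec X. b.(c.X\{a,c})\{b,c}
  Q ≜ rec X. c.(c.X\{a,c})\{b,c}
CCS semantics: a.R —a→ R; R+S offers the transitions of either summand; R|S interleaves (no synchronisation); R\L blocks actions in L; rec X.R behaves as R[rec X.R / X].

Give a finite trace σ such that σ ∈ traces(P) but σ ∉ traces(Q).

b

Reachable graph of P (2 states):
  s0 = rec X. b.(c.X\{a,c})\{b,c} :: =b=> s1
  s1 = (c.(rec X. b.(c.X\{a,c})\{b,c})\{a,c})\{b,c} :: deadlocked
Reachable graph of Q (2 states):
  t0 = rec X. c.(c.X\{a,c})\{b,c} :: =c=> t1
  t1 = (c.(rec X. c.(c.X\{a,c})\{b,c})\{a,c})\{b,c} :: deadlocked
Run σ = ⟨b⟩ on P: start {s0}
  [1] b ⇒ {s1}
  — P admits the full trace.
Run σ = ⟨b⟩ on Q: start {t0}
  [1] b ⇒ no successor for Q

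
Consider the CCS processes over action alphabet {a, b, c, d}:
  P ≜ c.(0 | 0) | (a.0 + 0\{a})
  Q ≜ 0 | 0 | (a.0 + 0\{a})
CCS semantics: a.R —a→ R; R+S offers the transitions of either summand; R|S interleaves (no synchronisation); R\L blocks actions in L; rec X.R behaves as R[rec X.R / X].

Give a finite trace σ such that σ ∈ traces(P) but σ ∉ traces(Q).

c

Reachable graph of P (4 states):
  p0 = c.(0 | 0) | (a.0 + 0\{a}) → ··a··> p1, ··c··> p2
  p1 = c.(0 | 0) | 0 → ··c··> p3
  p2 = 0 | 0 | (a.0 + 0\{a}) → ··a··> p3
  p3 = 0 | 0 | 0 → deadlocked
Reachable graph of Q (2 states):
  q0 = 0 | 0 | (a.0 + 0\{a}) → ··a··> q1
  q1 = 0 | 0 | 0 → deadlocked
Trace ⟨c⟩ through P, begin at {p0}:
  after c @ step 1: {p2}
  — P admits the full trace.
Trace ⟨c⟩ through Q, begin at {q0}:
  after c @ step 1: ∅  — Q cannot continue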